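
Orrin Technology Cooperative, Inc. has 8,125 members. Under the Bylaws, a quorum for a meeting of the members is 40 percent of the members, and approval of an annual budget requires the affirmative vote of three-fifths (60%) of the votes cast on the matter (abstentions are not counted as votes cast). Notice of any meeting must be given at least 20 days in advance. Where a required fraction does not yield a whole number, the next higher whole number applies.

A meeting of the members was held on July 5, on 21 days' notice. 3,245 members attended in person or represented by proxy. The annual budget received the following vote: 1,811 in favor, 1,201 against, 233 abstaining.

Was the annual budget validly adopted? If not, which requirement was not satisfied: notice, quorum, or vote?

Invalid — quorum requirement not satisfied.

Notice: 21 days given; 20 required. Satisfied.
Quorum: 40% of 8,125 = 3,250; 3,245 present. Not satisfied.
Vote: requires three-fifths of the votes cast (3,245 − 233 abstaining = 3,012); 3/5 of 3012 = 1807.20, rounded up to 1808, so 1,808 needed; 1,811 in favor. Satisfied.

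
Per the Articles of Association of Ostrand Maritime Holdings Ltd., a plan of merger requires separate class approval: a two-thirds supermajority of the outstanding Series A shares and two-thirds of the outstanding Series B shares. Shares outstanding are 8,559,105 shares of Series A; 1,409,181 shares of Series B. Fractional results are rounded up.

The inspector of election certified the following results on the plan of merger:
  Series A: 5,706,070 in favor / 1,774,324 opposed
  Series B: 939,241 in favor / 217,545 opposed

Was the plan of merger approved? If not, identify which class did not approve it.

Series A: 2/3 of 8559105 = 5706070; 5,706,070 required, 5,706,070 in favor — approved.
Series B: 2/3 of 1409181 = 939454; 939,454 required, 939,241 in favor — not approved.

Not approved — the Series B shares did not give the required vote.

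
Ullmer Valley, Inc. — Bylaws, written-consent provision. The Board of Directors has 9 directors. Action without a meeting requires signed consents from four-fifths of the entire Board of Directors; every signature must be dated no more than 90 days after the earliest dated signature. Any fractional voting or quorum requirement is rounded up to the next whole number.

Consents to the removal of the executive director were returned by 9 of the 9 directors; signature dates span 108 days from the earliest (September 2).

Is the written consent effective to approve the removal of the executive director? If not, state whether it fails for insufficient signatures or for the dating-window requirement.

Not effective — dating-window requirement not satisfied.

Signatures required: four-fifths of 9 — 4/5 of 9 = 7.20, rounded up to 8, so 8 needed; 9 signed. Sufficient.
Dating window: the latest signature is 108 days after the earliest; the limit is 90 days. Outside the window.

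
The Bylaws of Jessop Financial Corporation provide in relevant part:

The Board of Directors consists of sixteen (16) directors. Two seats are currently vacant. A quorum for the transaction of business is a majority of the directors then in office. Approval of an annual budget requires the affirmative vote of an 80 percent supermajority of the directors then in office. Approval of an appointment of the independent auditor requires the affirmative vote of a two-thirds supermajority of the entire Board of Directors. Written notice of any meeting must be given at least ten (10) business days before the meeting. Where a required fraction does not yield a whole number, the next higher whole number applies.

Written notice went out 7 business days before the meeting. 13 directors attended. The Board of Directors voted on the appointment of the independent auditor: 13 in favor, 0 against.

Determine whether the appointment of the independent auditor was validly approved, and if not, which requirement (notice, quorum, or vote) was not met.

Notice: 7 business days given; 10 required (7 < 10). Not satisfied.
Quorum: 13 present; quorum is 8. Satisfied.
Vote: the appointment of the independent auditor requires two-thirds of the entire Board of Directors (16). 2/3 of 16 = 10.67, rounded up to 11, so 11 affirmative votes are needed; 13 voted in favor. Satisfied.

Invalid — notice requirement not satisfied.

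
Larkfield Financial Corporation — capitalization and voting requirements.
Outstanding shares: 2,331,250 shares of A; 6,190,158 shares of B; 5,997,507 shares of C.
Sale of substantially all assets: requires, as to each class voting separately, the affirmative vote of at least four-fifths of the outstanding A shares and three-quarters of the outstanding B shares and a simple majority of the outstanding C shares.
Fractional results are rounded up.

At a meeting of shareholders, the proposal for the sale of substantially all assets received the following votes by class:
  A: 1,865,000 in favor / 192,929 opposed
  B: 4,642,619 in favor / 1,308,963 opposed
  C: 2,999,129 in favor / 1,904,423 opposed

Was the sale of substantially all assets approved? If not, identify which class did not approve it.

Approved — every class gave the required vote.

A: 4/5 of 2331250 = 1865000; 1,865,000 required, 1,865,000 in favor — approved.
B: 3/4 of 6190158 = 4642618.50, rounded up to 4642619; 4,642,619 required, 4,642,619 in favor — approved.
C: a majority of 5997507 is 2998754; 2,998,754 required, 2,999,129 in favor — approved.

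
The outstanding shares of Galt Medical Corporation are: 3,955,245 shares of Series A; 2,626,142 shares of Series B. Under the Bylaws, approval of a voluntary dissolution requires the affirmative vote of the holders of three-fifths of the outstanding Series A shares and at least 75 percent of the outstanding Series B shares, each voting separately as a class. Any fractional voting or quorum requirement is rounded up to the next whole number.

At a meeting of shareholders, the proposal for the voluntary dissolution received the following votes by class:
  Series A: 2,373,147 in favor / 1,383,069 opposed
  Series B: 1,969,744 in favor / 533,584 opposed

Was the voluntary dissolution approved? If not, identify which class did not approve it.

Approved — every class gave the required vote.

Series A: 3/5 of 3955245 = 2373147; 2,373,147 required, 2,373,147 in favor — approved.
Series B: 3/4 of 2626142 = 1969606.50, rounded up to 1969607; 1,969,607 required, 1,969,744 in favor — approved.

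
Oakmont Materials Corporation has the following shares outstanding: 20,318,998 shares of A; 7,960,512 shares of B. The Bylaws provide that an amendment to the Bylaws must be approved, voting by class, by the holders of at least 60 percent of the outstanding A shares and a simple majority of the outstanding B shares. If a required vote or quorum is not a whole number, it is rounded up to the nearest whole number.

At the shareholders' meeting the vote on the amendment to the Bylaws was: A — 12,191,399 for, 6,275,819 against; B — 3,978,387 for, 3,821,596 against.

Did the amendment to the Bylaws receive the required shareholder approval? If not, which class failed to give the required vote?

A: 3/5 of 20318998 = 12191398.80, rounded up to 12191399; 12,191,399 required, 12,191,399 in favor — approved.
B: a majority of 7960512 is 3980257; 3,980,257 required, 3,978,387 in favor — not approved.

Not approved — the B shares did not give the required vote.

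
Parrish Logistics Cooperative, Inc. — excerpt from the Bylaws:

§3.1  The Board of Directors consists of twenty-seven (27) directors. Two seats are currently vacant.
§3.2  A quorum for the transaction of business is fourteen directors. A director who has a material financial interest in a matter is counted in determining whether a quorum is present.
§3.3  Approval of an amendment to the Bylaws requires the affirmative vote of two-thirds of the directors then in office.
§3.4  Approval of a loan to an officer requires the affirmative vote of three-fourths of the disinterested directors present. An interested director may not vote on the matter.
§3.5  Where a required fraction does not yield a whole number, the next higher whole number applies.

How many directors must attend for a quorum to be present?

The quorum is fixed at 14.

14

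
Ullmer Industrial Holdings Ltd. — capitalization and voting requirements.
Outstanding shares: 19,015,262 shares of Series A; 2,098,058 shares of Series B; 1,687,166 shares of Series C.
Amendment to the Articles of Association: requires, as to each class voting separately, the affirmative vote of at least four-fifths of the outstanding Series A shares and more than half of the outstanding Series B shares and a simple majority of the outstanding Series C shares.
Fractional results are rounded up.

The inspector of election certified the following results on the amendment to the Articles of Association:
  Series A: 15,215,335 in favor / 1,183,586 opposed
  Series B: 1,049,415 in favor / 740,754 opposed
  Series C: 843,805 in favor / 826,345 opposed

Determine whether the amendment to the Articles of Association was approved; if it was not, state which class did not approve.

Approved — every class gave the required vote.

Series A: 4/5 of 19015262 = 15212209.60, rounded up to 15212210; 15,212,210 required, 15,215,335 in favor — approved.
Series B: a majority of 2098058 is 1049030; 1,049,030 required, 1,049,415 in favor — approved.
Series C: a majority of 1687166 is 843584; 843,584 required, 843,805 in favor — approved.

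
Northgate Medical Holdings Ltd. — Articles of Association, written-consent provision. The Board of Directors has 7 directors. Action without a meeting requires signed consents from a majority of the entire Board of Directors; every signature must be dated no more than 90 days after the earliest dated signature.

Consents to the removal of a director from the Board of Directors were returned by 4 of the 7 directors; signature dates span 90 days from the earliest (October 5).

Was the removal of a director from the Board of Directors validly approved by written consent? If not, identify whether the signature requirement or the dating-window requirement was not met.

Signatures required: a majority of 7 — a majority of 7 is 4, so 4 needed; 4 signed. Sufficient.
Dating window: the latest signature is 90 days after the earliest; the limit is 90 days. Within the window.

Effective — both the signature and dating-window requirements are satisfied.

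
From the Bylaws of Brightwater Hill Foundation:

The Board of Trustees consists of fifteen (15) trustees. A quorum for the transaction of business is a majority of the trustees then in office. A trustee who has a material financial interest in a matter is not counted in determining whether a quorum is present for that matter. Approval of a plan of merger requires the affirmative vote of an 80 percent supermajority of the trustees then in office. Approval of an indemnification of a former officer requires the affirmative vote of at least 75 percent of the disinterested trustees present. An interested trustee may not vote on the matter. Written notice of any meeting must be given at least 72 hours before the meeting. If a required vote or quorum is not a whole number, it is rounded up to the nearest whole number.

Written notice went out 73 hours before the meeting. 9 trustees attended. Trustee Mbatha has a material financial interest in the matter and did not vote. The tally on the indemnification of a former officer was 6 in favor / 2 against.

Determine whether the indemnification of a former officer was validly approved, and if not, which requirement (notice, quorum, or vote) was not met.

Valid — all requirements satisfied.

Notice: 73 hours given; 72 required (73 ≥ 72). Satisfied.
Quorum: 9 present, but the 1 interested trustee does not count, leaving 8. Quorum is 8. Satisfied.
Vote: the indemnification of a former officer requires three-fourths of the disinterested trustees present (9 − 1 = 8). 3/4 of 8 = 6, so 6 affirmative votes are needed; 6 voted in favor. Satisfied.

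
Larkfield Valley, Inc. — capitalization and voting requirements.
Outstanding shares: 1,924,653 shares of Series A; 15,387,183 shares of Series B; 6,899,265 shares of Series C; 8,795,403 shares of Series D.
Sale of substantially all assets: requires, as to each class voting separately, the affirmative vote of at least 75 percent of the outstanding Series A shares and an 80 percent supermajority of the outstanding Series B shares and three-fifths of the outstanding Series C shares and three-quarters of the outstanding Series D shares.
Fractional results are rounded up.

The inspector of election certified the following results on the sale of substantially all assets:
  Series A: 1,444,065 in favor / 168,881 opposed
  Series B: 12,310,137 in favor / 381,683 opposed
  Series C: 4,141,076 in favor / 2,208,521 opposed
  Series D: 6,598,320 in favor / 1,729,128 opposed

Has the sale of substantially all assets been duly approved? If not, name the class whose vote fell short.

Approved — every class gave the required vote.

Series A: 3/4 of 1924653 = 1443489.75, rounded up to 1443490; 1,443,490 required, 1,444,065 in favor — approved.
Series B: 4/5 of 15387183 = 12309746.40, rounded up to 12309747; 12,309,747 required, 12,310,137 in favor — approved.
Series C: 3/5 of 6899265 = 4139559; 4,139,559 required, 4,141,076 in favor — approved.
Series D: 3/4 of 8795403 = 6596552.25, rounded up to 6596553; 6,596,553 required, 6,598,320 in favor — approved.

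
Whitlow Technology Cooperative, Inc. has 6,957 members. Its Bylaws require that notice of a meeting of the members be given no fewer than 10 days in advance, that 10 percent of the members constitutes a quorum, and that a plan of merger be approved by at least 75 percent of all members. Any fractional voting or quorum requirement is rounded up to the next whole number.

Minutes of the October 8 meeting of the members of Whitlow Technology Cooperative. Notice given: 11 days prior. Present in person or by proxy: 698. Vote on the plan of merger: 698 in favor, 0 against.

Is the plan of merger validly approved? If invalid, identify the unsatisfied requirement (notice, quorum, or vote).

Invalid — vote requirement not satisfied.

Notice: 11 days given; 10 required. Satisfied.
Quorum: 10% of 6,957 = 695.70, rounded up to 696; 698 present. Satisfied.
Vote: requires three-fourths of all members (6,957); 3/4 of 6957 = 5217.75, rounded up to 5218, so 5,218 needed; 698 in favor. Not satisfied.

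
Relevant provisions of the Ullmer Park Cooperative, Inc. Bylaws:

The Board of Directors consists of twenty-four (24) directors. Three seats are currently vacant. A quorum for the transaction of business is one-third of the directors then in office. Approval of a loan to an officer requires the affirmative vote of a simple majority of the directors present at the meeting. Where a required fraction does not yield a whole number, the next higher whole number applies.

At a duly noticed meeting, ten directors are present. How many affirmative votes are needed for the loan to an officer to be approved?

6

The loan to an officer requires a majority of the directors present (10).
A majority of 10 is 6.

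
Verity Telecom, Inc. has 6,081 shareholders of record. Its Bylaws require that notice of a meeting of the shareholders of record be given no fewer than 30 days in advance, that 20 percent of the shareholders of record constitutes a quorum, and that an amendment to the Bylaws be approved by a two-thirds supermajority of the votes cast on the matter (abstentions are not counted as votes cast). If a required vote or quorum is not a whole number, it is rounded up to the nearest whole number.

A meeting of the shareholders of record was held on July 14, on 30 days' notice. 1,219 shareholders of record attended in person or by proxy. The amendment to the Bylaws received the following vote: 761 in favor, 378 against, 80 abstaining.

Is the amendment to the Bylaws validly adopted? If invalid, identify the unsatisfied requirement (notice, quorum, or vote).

Notice: 30 days given; 30 required. Satisfied.
Quorum: 20% of 6,081 = 1,216.20, rounded up to 1,217; 1,219 present. Satisfied.
Vote: requires two-thirds of the votes cast (1,219 − 80 abstaining = 1,139); 2/3 of 1139 = 759.33, rounded up to 760, so 760 needed; 761 in favor. Satisfied.

Valid — all requirements satisfied.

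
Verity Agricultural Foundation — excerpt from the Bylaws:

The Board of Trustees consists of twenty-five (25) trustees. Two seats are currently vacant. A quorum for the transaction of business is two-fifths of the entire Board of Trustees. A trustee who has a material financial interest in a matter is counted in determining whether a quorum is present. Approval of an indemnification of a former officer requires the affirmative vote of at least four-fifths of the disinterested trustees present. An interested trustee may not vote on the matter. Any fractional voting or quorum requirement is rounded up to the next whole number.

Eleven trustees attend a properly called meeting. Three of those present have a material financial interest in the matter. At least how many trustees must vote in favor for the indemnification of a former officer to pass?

7

The indemnification of a former officer requires four-fifths of the disinterested trustees present (11 − 3 = 8).
4/5 of 8 = 6.40, rounded up to 7.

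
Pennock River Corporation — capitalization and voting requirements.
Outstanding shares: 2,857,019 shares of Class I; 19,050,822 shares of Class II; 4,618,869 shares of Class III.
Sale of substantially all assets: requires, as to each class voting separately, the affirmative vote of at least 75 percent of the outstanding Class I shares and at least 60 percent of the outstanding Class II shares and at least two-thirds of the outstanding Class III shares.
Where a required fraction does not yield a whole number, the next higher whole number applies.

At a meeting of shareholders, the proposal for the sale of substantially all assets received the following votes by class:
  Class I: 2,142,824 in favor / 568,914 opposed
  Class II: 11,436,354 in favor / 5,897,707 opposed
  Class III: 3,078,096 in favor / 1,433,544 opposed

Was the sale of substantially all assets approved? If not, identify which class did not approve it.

Class I: 3/4 of 2857019 = 2142764.25, rounded up to 2142765; 2,142,765 required, 2,142,824 in favor — approved.
Class II: 3/5 of 19050822 = 11430493.20, rounded up to 11430494; 11,430,494 required, 11,436,354 in favor — approved.
Class III: 2/3 of 4618869 = 3079246; 3,079,246 required, 3,078,096 in favor — not approved.

Not approved — the Class III shares did not give the required vote.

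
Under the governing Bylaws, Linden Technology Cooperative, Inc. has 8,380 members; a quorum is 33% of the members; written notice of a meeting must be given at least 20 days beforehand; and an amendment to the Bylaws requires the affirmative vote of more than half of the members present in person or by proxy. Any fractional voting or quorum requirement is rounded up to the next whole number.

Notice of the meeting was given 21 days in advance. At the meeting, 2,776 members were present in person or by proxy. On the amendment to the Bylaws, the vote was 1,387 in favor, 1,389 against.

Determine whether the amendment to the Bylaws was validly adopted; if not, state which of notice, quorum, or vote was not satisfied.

Invalid — vote requirement not satisfied.

Notice: 21 days given; 20 required. Satisfied.
Quorum: 33% of 8,380 = 2,765.40, rounded up to 2,766; 2,776 present. Satisfied.
Vote: requires a majority of those present (2,776); a majority of 2776 is 1389, so 1,389 needed; 1,387 in favor. Not satisfied.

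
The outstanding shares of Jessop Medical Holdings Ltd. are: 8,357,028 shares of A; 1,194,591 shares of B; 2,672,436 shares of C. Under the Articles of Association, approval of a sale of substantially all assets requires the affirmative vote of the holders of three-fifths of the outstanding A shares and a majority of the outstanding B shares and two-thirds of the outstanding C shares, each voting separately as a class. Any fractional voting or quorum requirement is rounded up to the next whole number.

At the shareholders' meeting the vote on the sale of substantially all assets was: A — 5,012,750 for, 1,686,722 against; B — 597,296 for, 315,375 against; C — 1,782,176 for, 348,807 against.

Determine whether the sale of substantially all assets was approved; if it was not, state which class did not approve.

A: 3/5 of 8357028 = 5014216.80, rounded up to 5014217; 5,014,217 required, 5,012,750 in favor — not approved.
B: a majority of 1194591 is 597296; 597,296 required, 597,296 in favor — approved.
C: 2/3 of 2672436 = 1781624; 1,781,624 required, 1,782,176 in favor — approved.

Not approved — the A shares did not give the required vote.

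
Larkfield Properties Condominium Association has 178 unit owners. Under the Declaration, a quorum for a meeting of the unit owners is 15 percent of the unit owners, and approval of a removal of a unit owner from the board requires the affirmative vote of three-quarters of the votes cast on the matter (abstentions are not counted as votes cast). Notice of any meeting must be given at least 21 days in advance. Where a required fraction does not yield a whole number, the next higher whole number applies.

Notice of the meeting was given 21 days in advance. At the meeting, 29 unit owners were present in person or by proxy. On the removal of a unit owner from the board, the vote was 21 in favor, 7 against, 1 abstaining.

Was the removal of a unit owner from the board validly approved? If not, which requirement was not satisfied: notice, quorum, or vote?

Notice: 21 days given; 21 required. Satisfied.
Quorum: 15% of 178 = 26.70, rounded up to 27; 29 present. Satisfied.
Vote: requires three-fourths of the votes cast (29 − 1 abstaining = 28); 3/4 of 28 = 21, so 21 needed; 21 in favor. Satisfied.

Valid — all requirements satisfied.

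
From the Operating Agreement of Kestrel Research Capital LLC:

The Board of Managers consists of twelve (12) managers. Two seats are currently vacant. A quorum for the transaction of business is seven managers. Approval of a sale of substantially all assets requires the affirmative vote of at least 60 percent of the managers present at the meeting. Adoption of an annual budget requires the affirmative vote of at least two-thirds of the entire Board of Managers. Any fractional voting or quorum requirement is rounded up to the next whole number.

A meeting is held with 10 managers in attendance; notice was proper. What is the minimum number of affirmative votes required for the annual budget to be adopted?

8

The annual budget requires two-thirds of the entire Board of Managers (12).
2/3 of 12 = 8.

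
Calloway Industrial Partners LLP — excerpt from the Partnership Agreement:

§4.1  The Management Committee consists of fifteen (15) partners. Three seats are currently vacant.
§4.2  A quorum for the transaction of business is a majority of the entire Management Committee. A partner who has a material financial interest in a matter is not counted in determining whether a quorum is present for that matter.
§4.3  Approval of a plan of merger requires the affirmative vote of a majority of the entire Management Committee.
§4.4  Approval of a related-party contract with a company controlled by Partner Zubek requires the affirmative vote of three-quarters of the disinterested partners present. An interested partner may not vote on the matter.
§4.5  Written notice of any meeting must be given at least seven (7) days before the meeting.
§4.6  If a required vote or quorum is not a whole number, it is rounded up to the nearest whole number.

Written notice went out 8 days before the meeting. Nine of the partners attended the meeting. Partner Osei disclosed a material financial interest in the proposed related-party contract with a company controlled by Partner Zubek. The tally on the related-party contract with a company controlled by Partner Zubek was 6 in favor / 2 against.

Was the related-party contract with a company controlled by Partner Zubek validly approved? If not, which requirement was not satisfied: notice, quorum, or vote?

Valid — all requirements satisfied.

Notice: 8 days given; 7 required (8 ≥ 7). Satisfied.
Quorum: 9 present, but the 1 interested partner does not count, leaving 8. Quorum is 8. Satisfied.
Vote: the related-party contract with a company controlled by Partner Zubek requires three-fourths of the disinterested partners present (9 − 1 = 8). 3/4 of 8 = 6, so 6 affirmative votes are needed; 6 voted in favor. Satisfied.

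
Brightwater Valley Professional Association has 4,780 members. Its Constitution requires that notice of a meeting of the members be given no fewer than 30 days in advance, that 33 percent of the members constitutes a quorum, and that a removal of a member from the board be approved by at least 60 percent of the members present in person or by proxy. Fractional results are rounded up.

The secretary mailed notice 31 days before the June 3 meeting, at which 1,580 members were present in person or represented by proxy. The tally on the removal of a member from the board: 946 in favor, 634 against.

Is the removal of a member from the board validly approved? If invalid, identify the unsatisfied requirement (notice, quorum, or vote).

Notice: 31 days given; 30 required. Satisfied.
Quorum: 33% of 4,780 = 1,577.40, rounded up to 1,578; 1,580 present. Satisfied.
Vote: requires three-fifths of those present (1,580); 3/5 of 1580 = 948, so 948 needed; 946 in favor. Not satisfied.

Invalid — vote requirement not satisfied.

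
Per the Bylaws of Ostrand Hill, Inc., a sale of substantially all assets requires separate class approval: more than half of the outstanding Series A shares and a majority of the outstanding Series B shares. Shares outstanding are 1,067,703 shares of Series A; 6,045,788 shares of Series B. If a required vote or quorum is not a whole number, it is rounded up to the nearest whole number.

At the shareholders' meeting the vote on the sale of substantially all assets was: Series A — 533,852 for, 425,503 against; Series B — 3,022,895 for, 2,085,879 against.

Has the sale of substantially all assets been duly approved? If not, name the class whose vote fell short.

Series A: a majority of 1067703 is 533852; 533,852 required, 533,852 in favor — approved.
Series B: a majority of 6045788 is 3022895; 3,022,895 required, 3,022,895 in favor — approved.

Approved — every class gave the required vote.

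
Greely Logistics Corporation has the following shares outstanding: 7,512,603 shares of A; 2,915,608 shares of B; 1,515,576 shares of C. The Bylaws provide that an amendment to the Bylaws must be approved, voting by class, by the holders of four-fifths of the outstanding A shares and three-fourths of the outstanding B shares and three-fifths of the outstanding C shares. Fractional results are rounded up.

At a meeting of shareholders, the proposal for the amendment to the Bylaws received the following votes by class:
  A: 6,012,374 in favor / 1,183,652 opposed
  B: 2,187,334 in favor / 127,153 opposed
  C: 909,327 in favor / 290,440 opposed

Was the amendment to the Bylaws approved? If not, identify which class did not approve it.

Not approved — the C shares did not give the required vote.

A: 4/5 of 7512603 = 6010082.40, rounded up to 6010083; 6,010,083 required, 6,012,374 in favor — approved.
B: 3/4 of 2915608 = 2186706; 2,186,706 required, 2,187,334 in favor — approved.
C: 3/5 of 1515576 = 909345.60, rounded up to 909346; 909,346 required, 909,327 in favor — not approved.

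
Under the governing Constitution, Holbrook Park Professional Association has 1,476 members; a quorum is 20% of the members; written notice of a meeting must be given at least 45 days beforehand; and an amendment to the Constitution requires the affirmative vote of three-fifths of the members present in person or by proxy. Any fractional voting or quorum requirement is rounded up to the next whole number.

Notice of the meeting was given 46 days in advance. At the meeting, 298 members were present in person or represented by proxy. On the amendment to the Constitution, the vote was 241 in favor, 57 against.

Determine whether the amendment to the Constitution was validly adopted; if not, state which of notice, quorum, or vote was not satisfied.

Notice: 46 days given; 45 required. Satisfied.
Quorum: 20% of 1,476 = 295.20, rounded up to 296; 298 present. Satisfied.
Vote: requires three-fifths of those present (298); 3/5 of 298 = 178.80, rounded up to 179, so 179 needed; 241 in favor. Satisfied.

Valid — all requirements satisfied.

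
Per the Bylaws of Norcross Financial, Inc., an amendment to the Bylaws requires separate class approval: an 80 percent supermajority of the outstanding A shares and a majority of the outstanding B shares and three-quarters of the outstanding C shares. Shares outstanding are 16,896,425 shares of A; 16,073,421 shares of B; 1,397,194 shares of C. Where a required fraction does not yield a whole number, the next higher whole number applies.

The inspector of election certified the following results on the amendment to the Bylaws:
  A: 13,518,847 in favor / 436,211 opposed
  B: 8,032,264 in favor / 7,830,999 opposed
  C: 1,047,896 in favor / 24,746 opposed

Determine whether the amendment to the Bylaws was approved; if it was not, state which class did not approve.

Not approved — the B shares did not give the required vote.

A: 4/5 of 16896425 = 13517140; 13,517,140 required, 13,518,847 in favor — approved.
B: a majority of 16073421 is 8036711; 8,036,711 required, 8,032,264 in favor — not approved.
C: 3/4 of 1397194 = 1047895.50, rounded up to 1047896; 1,047,896 required, 1,047,896 in favor — approved.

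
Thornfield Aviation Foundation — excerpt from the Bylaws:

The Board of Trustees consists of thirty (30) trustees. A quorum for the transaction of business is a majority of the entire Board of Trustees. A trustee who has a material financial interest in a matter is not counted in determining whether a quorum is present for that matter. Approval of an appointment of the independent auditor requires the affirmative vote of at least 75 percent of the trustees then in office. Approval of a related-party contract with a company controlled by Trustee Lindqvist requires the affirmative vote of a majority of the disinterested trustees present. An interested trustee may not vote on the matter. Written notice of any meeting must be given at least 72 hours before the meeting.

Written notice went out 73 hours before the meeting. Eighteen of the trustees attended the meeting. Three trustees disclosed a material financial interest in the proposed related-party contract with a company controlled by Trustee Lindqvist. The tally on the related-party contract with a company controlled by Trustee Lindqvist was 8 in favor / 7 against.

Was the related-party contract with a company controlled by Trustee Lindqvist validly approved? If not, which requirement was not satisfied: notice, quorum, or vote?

Invalid — quorum requirement not satisfied.

Notice: 73 hours given; 72 required (73 ≥ 72). Satisfied.
Quorum: 18 present, but the 3 interested trustees do not count, leaving 15. Quorum is 16. Not satisfied.
Vote: the related-party contract with a company controlled by Trustee Lindqvist requires a majority of the disinterested trustees present (18 − 3 = 15). A majority of 15 is 8, so 8 affirmative votes are needed; 8 voted in favor. Satisfied. (Moot — without a quorum no business can be validly transacted.)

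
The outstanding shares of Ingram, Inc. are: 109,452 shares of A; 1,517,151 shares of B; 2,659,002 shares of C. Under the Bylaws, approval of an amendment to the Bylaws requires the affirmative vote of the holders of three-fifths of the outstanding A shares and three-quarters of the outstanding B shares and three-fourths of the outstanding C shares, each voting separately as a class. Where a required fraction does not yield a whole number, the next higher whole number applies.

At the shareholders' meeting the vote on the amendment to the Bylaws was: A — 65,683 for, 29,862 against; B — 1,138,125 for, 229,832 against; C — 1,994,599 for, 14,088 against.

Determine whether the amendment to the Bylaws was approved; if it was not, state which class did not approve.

Approved — every class gave the required vote.

A: 3/5 of 109452 = 65671.20, rounded up to 65672; 65,672 required, 65,683 in favor — approved.
B: 3/4 of 1517151 = 1137863.25, rounded up to 1137864; 1,137,864 required, 1,138,125 in favor — approved.
C: 3/4 of 2659002 = 1994251.50, rounded up to 1994252; 1,994,252 required, 1,994,599 in favor — approved.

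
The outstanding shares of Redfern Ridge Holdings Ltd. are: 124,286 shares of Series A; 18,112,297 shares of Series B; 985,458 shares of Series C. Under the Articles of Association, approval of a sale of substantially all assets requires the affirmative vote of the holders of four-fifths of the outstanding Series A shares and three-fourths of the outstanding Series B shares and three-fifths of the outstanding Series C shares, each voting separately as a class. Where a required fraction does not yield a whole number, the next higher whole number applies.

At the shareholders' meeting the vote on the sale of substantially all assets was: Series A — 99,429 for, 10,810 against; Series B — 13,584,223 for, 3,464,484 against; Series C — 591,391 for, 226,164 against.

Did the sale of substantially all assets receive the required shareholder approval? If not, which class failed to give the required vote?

Series A: 4/5 of 124286 = 99428.80, rounded up to 99429; 99,429 required, 99,429 in favor — approved.
Series B: 3/4 of 18112297 = 13584222.75, rounded up to 13584223; 13,584,223 required, 13,584,223 in favor — approved.
Series C: 3/5 of 985458 = 591274.80, rounded up to 591275; 591,275 required, 591,391 in favor — approved.

Approved — every class gave the required vote.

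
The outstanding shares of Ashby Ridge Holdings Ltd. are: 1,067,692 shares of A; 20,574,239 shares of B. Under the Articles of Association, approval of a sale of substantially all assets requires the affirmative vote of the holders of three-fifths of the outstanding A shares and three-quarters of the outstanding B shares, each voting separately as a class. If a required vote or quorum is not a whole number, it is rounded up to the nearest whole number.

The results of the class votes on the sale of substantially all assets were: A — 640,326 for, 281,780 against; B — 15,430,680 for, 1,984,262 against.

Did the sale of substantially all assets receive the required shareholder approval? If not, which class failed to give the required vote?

Not approved — the A shares did not give the required vote.

A: 3/5 of 1067692 = 640615.20, rounded up to 640616; 640,616 required, 640,326 in favor — not approved.
B: 3/4 of 20574239 = 15430679.25, rounded up to 15430680; 15,430,680 required, 15,430,680 in favor — approved.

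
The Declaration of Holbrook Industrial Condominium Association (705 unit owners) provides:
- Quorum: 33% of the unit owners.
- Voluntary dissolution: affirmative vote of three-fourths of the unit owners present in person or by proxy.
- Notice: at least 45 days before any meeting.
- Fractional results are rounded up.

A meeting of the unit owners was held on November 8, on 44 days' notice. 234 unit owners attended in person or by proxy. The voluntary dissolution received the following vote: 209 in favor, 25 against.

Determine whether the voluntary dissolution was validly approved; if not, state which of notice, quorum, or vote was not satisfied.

Invalid — notice requirement not satisfied.

Notice: 44 days given; 45 required. Not satisfied.
Quorum: 33% of 705 = 232.65, rounded up to 233; 234 present. Satisfied.
Vote: requires three-fourths of those present (234); 3/4 of 234 = 175.50, rounded up to 176, so 176 needed; 209 in favor. Satisfied.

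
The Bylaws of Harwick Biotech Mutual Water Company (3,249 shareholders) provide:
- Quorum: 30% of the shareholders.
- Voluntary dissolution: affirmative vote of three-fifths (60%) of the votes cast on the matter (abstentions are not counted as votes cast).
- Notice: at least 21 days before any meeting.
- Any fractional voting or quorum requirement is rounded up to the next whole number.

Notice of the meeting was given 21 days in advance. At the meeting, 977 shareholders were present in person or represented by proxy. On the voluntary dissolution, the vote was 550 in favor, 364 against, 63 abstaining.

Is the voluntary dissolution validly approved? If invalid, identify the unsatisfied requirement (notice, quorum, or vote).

Valid — all requirements satisfied.

Notice: 21 days given; 21 required. Satisfied.
Quorum: 30% of 3,249 = 974.70, rounded up to 975; 977 present. Satisfied.
Vote: requires three-fifths of the votes cast (977 − 63 abstaining = 914); 3/5 of 914 = 548.40, rounded up to 549, so 549 needed; 550 in favor. Satisfied.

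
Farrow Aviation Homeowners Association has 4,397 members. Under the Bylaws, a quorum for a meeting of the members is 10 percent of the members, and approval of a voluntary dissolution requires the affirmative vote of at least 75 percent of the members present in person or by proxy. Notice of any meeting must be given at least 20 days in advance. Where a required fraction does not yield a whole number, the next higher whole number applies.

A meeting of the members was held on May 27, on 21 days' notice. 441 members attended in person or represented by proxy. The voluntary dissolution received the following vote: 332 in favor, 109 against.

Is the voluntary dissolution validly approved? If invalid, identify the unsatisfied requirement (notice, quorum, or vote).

Valid — all requirements satisfied.

Notice: 21 days given; 20 required. Satisfied.
Quorum: 10% of 4,397 = 439.70, rounded up to 440; 441 present. Satisfied.
Vote: requires three-fourths of those present (441); 3/4 of 441 = 330.75, rounded up to 331, so 331 needed; 332 in favor. Satisfied.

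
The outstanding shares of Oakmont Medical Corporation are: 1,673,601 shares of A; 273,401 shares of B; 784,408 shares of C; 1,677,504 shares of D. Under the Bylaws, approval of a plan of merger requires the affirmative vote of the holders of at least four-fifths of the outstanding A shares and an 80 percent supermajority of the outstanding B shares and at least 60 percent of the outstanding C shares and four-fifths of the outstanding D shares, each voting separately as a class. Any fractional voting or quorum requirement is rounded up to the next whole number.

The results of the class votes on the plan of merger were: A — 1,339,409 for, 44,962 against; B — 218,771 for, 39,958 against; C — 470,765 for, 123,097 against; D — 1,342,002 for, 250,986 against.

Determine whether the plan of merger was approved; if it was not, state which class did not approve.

Not approved — the D shares did not give the required vote.

A: 4/5 of 1673601 = 1338880.80, rounded up to 1338881; 1,338,881 required, 1,339,409 in favor — approved.
B: 4/5 of 273401 = 218720.80, rounded up to 218721; 218,721 required, 218,771 in favor — approved.
C: 3/5 of 784408 = 470644.80, rounded up to 470645; 470,645 required, 470,765 in favor — approved.
D: 4/5 of 1677504 = 1342003.20, rounded up to 1342004; 1,342,004 required, 1,342,002 in favor — not approved.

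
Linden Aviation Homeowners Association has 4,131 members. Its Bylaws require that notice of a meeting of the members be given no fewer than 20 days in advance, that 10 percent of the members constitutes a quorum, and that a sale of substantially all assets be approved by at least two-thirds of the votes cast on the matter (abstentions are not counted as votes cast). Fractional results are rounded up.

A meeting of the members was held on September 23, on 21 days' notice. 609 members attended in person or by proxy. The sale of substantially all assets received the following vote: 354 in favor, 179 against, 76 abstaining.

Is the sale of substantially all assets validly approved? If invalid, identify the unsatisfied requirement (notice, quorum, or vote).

Notice: 21 days given; 20 required. Satisfied.
Quorum: 10% of 4,131 = 413.10, rounded up to 414; 609 present. Satisfied.
Vote: requires two-thirds of the votes cast (609 − 76 abstaining = 533); 2/3 of 533 = 355.33, rounded up to 356, so 356 needed; 354 in favor. Not satisfied.

Invalid — vote requirement not satisfied.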